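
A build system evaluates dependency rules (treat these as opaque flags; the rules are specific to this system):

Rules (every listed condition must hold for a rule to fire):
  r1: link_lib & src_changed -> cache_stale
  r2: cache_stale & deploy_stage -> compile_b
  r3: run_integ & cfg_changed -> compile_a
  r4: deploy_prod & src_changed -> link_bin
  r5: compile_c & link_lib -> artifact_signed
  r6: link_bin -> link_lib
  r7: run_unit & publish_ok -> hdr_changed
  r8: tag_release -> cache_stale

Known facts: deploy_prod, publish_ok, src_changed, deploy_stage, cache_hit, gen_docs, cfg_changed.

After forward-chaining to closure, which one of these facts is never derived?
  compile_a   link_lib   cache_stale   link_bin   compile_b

compile_a

[1] r4 [deploy_prod & src_changed -> link_bin]. ⇒ new: link_bin.
[2] r6 [link_bin -> link_lib]. ⇒ new: link_lib.
[3] r1 [link_lib & src_changed -> cache_stale]. ⇒ new: cache_stale.
[4] r2 [cache_stale & deploy_stage -> compile_b]. ⇒ new: compile_b.
Derived: link_bin (round 1), compile_b (round 4), cache_stale (round 3), link_lib (round 2). compile_a never appears in any round.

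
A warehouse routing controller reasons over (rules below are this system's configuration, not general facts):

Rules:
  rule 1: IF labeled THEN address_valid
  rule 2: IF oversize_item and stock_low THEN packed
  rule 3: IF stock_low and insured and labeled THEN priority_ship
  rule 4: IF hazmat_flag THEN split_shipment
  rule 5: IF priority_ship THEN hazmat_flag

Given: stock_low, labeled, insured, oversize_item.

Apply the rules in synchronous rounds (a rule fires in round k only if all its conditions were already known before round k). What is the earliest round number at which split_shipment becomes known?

Round 1 fires rule 1, rule 2, rule 3, giving address_valid, packed, priority_ship.
Round 2 fires rule 5, giving hazmat_flag.
Round 3 fires rule 4, giving split_shipment.
split_shipment first appears in round 3.

3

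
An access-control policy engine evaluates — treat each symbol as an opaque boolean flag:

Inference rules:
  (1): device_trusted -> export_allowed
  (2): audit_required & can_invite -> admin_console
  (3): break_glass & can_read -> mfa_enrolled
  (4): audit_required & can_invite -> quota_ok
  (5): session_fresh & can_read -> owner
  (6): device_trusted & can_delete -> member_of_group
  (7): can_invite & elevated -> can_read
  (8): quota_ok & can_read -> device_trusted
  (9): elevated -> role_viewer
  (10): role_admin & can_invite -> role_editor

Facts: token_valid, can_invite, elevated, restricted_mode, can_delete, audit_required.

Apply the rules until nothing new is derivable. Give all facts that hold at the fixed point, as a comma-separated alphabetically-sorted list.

admin_console, audit_required, can_delete, can_invite, can_read, device_trusted, elevated, export_allowed, member_of_group, quota_ok, restricted_mode, role_viewer, token_valid

[1] (2) [audit_required & can_invite -> admin_console]; (4) [audit_required & can_invite -> quota_ok]; (7) [can_invite & elevated -> can_read]; (9) [elevated -> role_viewer]. ⇒ new: admin_console, quota_ok, can_read, role_viewer.
[2] (8) [quota_ok & can_read -> device_trusted]. ⇒ new: device_trusted.
[3] (1) [device_trusted -> export_allowed]; (6) [device_trusted & can_delete -> member_of_group]. ⇒ new: export_allowed, member_of_group.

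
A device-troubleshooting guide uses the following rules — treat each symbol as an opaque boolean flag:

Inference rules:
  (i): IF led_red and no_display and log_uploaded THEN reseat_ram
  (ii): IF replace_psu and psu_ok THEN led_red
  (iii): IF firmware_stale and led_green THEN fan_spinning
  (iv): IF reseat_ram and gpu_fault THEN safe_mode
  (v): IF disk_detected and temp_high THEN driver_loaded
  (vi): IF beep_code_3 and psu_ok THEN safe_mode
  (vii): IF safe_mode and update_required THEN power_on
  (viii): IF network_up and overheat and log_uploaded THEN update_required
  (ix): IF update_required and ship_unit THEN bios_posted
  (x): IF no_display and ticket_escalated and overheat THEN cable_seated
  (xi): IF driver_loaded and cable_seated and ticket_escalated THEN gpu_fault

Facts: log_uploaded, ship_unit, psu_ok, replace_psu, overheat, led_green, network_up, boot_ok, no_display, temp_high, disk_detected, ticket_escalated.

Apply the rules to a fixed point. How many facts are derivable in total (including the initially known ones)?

21

Round 1: (ii) [IF replace_psu and psu_ok THEN led_red]; (v) [IF disk_detected and temp_high THEN driver_loaded]; (viii) [IF network_up and overheat and log_uploaded THEN update_required]; (x) [IF no_display and ticket_escalated and overheat THEN cable_seated]. Adds led_red, driver_loaded, update_required, cable_seated.
Round 2: (i) [IF led_red and no_display and log_uploaded THEN reseat_ram]; (ix) [IF update_required and ship_unit THEN bios_posted]; (xi) [IF driver_loaded and cable_seated and ticket_escalated THEN gpu_fault]. Adds reseat_ram, bios_posted, gpu_fault.
Round 3: (iv) [IF reseat_ram and gpu_fault THEN safe_mode]. Adds safe_mode.
Round 4: (vii) [IF safe_mode and update_required THEN power_on]. Adds power_on.
Closure: {bios_posted, boot_ok, cable_seated, disk_detected, driver_loaded, gpu_fault, led_green, led_red, log_uploaded, network_up, no_display, overheat, power_on, psu_ok, replace_psu, reseat_ram, safe_mode, ship_unit, temp_high, ticket_escalated, update_required} — 21 facts.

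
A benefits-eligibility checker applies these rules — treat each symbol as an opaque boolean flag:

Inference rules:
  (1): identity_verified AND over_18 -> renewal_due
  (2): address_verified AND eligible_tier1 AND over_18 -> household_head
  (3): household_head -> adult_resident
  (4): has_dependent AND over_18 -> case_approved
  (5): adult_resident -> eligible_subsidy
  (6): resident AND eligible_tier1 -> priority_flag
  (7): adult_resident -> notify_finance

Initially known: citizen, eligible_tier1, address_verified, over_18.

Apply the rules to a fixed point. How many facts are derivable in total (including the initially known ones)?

8

Round 1: (2) [address_verified AND eligible_tier1 AND over_18 -> household_head]. Adds household_head.
Round 2: (3) [household_head -> adult_resident]. Adds adult_resident.
Round 3: (5) [adult_resident -> eligible_subsidy]; (7) [adult_resident -> notify_finance]. Adds eligible_subsidy, notify_finance.
Closure: {address_verified, adult_resident, citizen, eligible_subsidy, eligible_tier1, household_head, notify_finance, over_18} — 8 facts.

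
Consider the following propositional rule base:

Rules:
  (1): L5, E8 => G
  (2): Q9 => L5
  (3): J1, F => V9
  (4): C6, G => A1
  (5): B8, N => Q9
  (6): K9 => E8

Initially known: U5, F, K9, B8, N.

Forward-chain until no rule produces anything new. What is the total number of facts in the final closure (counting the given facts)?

Round 1 fires (5), (6), giving Q9, E8.
Round 2 fires (2), giving L5.
Round 3 fires (1), giving G.
Closure: {B8, E8, F, G, K9, L5, N, Q9, U5} — 9 facts.

9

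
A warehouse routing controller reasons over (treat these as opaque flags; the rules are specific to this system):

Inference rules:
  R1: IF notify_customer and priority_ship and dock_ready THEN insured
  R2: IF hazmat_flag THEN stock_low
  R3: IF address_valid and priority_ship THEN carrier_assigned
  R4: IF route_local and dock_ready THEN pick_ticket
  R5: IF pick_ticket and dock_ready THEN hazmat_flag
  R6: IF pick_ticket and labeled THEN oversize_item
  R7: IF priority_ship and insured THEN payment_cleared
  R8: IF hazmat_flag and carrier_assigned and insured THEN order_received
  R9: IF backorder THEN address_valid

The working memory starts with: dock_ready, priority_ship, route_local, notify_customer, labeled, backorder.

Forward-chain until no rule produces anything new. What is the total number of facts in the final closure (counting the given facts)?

15

Round 1: R1 [IF notify_customer and priority_ship and dock_ready THEN insured]; R4 [IF route_local and dock_ready THEN pick_ticket]; R9 [IF backorder THEN address_valid]. Adds insured, pick_ticket, address_valid.
Round 2: R3 [IF address_valid and priority_ship THEN carrier_assigned]; R5 [IF pick_ticket and dock_ready THEN hazmat_flag]; R6 [IF pick_ticket and labeled THEN oversize_item]; R7 [IF priority_ship and insured THEN payment_cleared]. Adds carrier_assigned, hazmat_flag, oversize_item, payment_cleared.
Round 3: R2 [IF hazmat_flag THEN stock_low]; R8 [IF hazmat_flag and carrier_assigned and insured THEN order_received]. Adds stock_low, order_received.
Closure: {address_valid, backorder, carrier_assigned, dock_ready, hazmat_flag, insured, labeled, notify_customer, order_received, oversize_item, payment_cleared, pick_ticket, priority_ship, route_local, stock_low} — 15 facts.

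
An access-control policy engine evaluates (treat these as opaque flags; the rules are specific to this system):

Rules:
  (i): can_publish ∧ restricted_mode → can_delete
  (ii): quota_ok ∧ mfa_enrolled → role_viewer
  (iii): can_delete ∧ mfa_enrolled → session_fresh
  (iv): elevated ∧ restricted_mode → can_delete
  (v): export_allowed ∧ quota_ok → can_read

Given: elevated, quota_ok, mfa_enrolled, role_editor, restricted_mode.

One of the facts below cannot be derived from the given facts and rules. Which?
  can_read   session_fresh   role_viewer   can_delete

Round 1 — (ii), (iv), derive role_viewer, can_delete.
Round 2 — (iii), derive session_fresh.
Derived: session_fresh (round 2), role_viewer (round 1), can_delete (round 1). can_read never appears in any round.

can_read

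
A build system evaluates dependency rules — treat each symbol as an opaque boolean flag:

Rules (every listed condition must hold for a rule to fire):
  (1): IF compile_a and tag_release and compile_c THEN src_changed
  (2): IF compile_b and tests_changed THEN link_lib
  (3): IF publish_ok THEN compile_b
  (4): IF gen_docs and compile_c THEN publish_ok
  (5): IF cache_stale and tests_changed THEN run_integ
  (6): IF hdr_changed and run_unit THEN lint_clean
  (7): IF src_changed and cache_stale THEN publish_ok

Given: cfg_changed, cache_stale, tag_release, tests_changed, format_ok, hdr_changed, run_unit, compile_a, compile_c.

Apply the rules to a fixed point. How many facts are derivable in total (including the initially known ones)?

Round 1: (1) [IF compile_a and tag_release and compile_c THEN src_changed]; (5) [IF cache_stale and tests_changed THEN run_integ]; (6) [IF hdr_changed and run_unit THEN lint_clean]. Adds src_changed, run_integ, lint_clean.
Round 2: (7) [IF src_changed and cache_stale THEN publish_ok]. Adds publish_ok.
Round 3: (3) [IF publish_ok THEN compile_b]. Adds compile_b.
Round 4: (2) [IF compile_b and tests_changed THEN link_lib]. Adds link_lib.
Closure: {cache_stale, cfg_changed, compile_a, compile_b, compile_c, format_ok, hdr_changed, link_lib, lint_clean, publish_ok, run_integ, run_unit, src_changed, tag_release, tests_changed} — 15 facts.

15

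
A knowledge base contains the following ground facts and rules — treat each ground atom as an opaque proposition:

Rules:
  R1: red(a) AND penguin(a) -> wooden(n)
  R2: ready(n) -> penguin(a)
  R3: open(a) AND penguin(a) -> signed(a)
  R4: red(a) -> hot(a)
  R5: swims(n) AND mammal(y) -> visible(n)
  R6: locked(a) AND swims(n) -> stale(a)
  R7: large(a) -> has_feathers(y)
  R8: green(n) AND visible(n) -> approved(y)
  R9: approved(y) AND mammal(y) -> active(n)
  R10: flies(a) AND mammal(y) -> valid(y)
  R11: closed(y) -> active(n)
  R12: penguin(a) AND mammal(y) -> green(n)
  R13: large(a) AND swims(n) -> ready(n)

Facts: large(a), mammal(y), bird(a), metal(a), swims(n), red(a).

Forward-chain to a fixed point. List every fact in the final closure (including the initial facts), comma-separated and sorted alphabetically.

Round 1: R4 [red(a) -> hot(a)]; R5 [swims(n) AND mammal(y) -> visible(n)]; R7 [large(a) -> has_feathers(y)]; R13 [large(a) AND swims(n) -> ready(n)]. New: hot(a), visible(n), has_feathers(y), ready(n).
Round 2: R2 [ready(n) -> penguin(a)]. New: penguin(a).
Round 3: R1 [red(a) AND penguin(a) -> wooden(n)]; R12 [penguin(a) AND mammal(y) -> green(n)]. New: wooden(n), green(n).
Round 4: R8 [green(n) AND visible(n) -> approved(y)]. New: approved(y).
Round 5: R9 [approved(y) AND mammal(y) -> active(n)]. New: active(n).

active(n), approved(y), bird(a), green(n), has_feathers(y), hot(a), large(a), mammal(y), metal(a), penguin(a), ready(n), red(a), swims(n), visible(n), wooden(n)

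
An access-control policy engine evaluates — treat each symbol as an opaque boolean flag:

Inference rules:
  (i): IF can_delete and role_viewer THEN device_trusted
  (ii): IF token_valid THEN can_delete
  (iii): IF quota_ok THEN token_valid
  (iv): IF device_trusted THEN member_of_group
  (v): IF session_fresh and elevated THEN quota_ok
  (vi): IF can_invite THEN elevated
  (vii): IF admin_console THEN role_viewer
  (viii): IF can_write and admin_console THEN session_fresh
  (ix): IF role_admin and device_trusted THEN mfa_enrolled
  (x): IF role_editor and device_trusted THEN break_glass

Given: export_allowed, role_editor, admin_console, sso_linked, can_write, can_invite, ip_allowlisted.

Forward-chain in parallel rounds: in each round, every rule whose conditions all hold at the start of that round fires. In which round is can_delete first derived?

Round 1 — (vi), (vii), (viii), derive elevated, role_viewer, session_fresh.
Round 2 — (v), derive quota_ok.
Round 3 — (iii), derive token_valid.
Round 4 — (ii), derive can_delete.
can_delete first appears in round 4.

4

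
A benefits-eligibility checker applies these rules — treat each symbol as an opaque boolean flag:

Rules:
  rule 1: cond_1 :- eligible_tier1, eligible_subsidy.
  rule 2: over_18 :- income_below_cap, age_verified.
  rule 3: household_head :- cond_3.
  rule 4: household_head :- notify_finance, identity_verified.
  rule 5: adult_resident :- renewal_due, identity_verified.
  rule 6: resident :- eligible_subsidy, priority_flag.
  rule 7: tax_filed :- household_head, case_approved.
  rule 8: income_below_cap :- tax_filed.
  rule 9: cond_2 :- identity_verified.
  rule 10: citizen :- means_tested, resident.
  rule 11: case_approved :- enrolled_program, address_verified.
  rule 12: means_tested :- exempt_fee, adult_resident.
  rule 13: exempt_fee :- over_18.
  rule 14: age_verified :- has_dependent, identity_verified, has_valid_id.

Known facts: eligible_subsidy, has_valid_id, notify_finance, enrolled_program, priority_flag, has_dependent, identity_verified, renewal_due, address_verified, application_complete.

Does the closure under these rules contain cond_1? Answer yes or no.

no

Round 1 fires rule 4, rule 5, rule 6, rule 9, rule 11, rule 14, giving household_head, adult_resident, resident, cond_2, case_approved, age_verified.
Round 2 fires rule 7, giving tax_filed.
Round 3 fires rule 8, giving income_below_cap.
Round 4 fires rule 2, giving over_18.
Round 5 fires rule 13, giving exempt_fee.
Round 6 fires rule 12, giving means_tested.
Round 7 fires rule 10, giving citizen.
Fixed point reached. cond_1 is concluded only by rule 1; rule 1 needs eligible_tier1 (never derived).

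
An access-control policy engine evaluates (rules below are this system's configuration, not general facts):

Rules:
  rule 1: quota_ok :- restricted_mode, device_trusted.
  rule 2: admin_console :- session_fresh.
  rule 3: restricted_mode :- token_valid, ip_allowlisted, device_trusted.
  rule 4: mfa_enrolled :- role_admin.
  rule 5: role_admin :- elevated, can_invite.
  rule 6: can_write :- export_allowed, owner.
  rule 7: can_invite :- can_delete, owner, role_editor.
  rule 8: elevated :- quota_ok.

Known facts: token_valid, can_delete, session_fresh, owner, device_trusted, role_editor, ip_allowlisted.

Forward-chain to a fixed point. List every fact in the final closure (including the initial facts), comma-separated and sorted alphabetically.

Round 1 — rule 2, rule 3, rule 7, derive admin_console, restricted_mode, can_invite.
Round 2 — rule 1, derive quota_ok.
Round 3 — rule 8, derive elevated.
Round 4 — rule 5, derive role_admin.
Round 5 — rule 4, derive mfa_enrolled.

admin_console, can_delete, can_invite, device_trusted, elevated, ip_allowlisted, mfa_enrolled, owner, quota_ok, restricted_mode, role_admin, role_editor, session_fresh, token_valid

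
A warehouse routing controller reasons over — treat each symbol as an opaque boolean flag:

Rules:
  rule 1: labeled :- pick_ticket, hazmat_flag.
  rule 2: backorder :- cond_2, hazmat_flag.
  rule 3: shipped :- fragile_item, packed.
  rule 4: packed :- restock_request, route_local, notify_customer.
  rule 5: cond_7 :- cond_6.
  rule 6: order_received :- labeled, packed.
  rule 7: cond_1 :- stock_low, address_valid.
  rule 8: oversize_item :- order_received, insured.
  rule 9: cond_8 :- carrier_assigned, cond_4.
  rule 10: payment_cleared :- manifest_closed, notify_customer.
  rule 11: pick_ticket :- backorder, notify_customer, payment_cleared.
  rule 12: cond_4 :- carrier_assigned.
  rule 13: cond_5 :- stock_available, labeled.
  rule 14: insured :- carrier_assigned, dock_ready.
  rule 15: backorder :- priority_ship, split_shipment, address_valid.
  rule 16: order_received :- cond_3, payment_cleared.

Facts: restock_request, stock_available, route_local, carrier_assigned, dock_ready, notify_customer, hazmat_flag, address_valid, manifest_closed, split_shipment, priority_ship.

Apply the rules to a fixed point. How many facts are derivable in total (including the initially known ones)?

Round 1 — rule 4, rule 10, rule 12, rule 14, rule 15, derive packed, payment_cleared, cond_4, insured, backorder.
Round 2 — rule 9, rule 11, derive cond_8, pick_ticket.
Round 3 — rule 1, derive labeled.
Round 4 — rule 6, rule 13, derive order_received, cond_5.
Round 5 — rule 8, derive oversize_item.
Closure: {address_valid, backorder, carrier_assigned, cond_4, cond_5, cond_8, dock_ready, hazmat_flag, insured, labeled, manifest_closed, notify_customer, order_received, oversize_item, packed, payment_cleared, pick_ticket, priority_ship, restock_request, route_local, split_shipment, stock_available} — 22 facts.

22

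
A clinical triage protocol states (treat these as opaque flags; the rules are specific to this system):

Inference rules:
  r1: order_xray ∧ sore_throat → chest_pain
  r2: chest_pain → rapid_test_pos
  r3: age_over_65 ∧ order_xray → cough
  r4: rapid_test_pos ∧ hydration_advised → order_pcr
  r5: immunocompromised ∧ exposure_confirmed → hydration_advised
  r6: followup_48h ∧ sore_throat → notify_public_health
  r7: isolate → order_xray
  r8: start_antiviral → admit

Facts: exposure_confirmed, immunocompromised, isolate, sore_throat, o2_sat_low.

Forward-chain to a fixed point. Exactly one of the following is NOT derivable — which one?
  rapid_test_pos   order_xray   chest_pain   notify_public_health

notify_public_health

Round 1 fires r5, r7, giving hydration_advised, order_xray.
Round 2 fires r1, giving chest_pain.
Round 3 fires r2, giving rapid_test_pos.
Round 4 fires r4, giving order_pcr.
Derived: chest_pain (round 2), order_xray (round 1), rapid_test_pos (round 3). notify_public_health never appears in any round.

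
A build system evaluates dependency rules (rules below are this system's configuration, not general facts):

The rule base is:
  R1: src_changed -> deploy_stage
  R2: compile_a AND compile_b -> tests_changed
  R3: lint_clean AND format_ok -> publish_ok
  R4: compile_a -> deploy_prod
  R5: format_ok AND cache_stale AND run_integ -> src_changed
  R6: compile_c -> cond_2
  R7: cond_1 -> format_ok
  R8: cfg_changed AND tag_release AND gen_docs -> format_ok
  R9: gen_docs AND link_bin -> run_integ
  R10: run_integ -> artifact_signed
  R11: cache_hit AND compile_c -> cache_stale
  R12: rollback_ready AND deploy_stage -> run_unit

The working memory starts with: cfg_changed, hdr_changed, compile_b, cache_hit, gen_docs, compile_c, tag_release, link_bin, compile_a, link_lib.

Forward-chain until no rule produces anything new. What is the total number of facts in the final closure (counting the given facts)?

Round 1 — R2, R4, R6, R8, R9, R11, derive tests_changed, deploy_prod, cond_2, format_ok, run_integ, cache_stale.
Round 2 — R5, R10, derive src_changed, artifact_signed.
Round 3 — R1, derive deploy_stage.
Closure: {artifact_signed, cache_hit, cache_stale, cfg_changed, compile_a, compile_b, compile_c, cond_2, deploy_prod, deploy_stage, format_ok, gen_docs, hdr_changed, link_bin, link_lib, run_integ, src_changed, tag_release, tests_changed} — 19 facts.

19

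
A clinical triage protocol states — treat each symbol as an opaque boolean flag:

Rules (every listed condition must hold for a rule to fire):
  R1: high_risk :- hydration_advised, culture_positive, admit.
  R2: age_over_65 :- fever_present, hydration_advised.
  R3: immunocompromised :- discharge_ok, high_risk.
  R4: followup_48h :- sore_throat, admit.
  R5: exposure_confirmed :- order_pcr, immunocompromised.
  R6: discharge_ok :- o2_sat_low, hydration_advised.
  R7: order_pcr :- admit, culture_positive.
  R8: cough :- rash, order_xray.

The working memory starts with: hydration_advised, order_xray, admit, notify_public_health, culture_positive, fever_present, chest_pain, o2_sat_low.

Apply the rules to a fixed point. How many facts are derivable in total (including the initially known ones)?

Round 1 — R1, R2, R6, R7, derive high_risk, age_over_65, discharge_ok, order_pcr.
Round 2 — R3, derive immunocompromised.
Round 3 — R5, derive exposure_confirmed.
Closure: {admit, age_over_65, chest_pain, culture_positive, discharge_ok, exposure_confirmed, fever_present, high_risk, hydration_advised, immunocompromised, notify_public_health, o2_sat_low, order_pcr, order_xray} — 14 facts.

14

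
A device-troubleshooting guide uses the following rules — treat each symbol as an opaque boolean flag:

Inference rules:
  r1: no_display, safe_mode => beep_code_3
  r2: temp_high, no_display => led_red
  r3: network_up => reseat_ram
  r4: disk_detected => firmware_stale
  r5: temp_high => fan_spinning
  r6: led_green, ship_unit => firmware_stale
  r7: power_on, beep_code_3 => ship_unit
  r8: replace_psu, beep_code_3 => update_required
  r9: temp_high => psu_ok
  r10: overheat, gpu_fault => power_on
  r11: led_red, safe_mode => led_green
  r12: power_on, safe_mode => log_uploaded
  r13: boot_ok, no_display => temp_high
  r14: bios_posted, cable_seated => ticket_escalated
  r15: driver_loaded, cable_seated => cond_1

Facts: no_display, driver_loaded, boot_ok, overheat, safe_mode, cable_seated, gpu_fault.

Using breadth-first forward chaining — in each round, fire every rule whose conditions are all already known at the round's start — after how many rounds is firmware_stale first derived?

[1] r1 [no_display, safe_mode => beep_code_3]; r10 [overheat, gpu_fault => power_on]; r13 [boot_ok, no_display => temp_high]; r15 [driver_loaded, cable_seated => cond_1]. ⇒ new: beep_code_3, power_on, temp_high, cond_1.
[2] r2 [temp_high, no_display => led_red]; r5 [temp_high => fan_spinning]; r7 [power_on, beep_code_3 => ship_unit]; r9 [temp_high => psu_ok]; r12 [power_on, safe_mode => log_uploaded]. ⇒ new: led_red, fan_spinning, ship_unit, psu_ok, log_uploaded.
[3] r11 [led_red, safe_mode => led_green]. ⇒ new: led_green.
[4] r6 [led_green, ship_unit => firmware_stale]. ⇒ new: firmware_stale.
firmware_stale first appears in round 4.

4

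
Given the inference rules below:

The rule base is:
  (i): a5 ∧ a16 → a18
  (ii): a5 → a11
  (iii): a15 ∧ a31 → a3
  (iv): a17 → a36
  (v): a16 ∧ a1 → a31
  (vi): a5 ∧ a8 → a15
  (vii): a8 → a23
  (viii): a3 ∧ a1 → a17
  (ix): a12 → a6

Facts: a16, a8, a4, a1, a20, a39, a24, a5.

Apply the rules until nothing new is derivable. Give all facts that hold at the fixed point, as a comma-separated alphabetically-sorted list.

a1, a11, a15, a16, a17, a18, a20, a23, a24, a3, a31, a36, a39, a4, a5, a8

Round 1 — (i), (ii), (v), (vi), (vii), derive a18, a11, a31, a15, a23.
Round 2 — (iii), derive a3.
Round 3 — (viii), derive a17.
Round 4 — (iv), derive a36.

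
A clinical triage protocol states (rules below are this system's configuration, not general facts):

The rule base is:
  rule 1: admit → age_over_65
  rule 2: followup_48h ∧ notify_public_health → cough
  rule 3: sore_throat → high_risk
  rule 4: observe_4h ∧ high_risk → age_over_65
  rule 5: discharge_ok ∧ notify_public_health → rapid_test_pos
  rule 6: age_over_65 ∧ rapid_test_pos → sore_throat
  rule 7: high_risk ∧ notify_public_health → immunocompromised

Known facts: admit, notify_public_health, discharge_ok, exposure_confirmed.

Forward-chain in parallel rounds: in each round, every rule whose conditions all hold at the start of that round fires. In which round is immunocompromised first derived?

Round 1: rule 1 [admit → age_over_65]; rule 5 [discharge_ok ∧ notify_public_health → rapid_test_pos]. New: age_over_65, rapid_test_pos.
Round 2: rule 6 [age_over_65 ∧ rapid_test_pos → sore_throat]. New: sore_throat.
Round 3: rule 3 [sore_throat → high_risk]. New: high_risk.
Round 4: rule 7 [high_risk ∧ notify_public_health → immunocompromised]. New: immunocompromised.
immunocompromised first appears in round 4.

4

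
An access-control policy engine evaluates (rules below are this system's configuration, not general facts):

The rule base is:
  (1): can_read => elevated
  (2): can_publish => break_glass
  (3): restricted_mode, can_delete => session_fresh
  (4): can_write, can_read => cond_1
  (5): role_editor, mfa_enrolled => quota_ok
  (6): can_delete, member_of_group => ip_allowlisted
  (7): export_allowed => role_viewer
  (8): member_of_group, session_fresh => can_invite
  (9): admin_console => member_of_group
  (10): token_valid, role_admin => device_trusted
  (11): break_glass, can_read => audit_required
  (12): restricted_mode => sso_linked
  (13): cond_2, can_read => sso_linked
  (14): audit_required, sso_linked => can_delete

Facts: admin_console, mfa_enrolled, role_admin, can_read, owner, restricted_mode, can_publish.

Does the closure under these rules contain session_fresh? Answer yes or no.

yes

Round 1: (1) [can_read => elevated]; (2) [can_publish => break_glass]; (9) [admin_console => member_of_group]; (12) [restricted_mode => sso_linked]. New: elevated, break_glass, member_of_group, sso_linked.
Round 2: (11) [break_glass, can_read => audit_required]. New: audit_required.
Round 3: (14) [audit_required, sso_linked => can_delete]. New: can_delete.
Round 4: (3) [restricted_mode, can_delete => session_fresh]; (6) [can_delete, member_of_group => ip_allowlisted]. New: session_fresh, ip_allowlisted.
Round 5: (8) [member_of_group, session_fresh => can_invite]. New: can_invite.
session_fresh appears in round 4, so it is derivable.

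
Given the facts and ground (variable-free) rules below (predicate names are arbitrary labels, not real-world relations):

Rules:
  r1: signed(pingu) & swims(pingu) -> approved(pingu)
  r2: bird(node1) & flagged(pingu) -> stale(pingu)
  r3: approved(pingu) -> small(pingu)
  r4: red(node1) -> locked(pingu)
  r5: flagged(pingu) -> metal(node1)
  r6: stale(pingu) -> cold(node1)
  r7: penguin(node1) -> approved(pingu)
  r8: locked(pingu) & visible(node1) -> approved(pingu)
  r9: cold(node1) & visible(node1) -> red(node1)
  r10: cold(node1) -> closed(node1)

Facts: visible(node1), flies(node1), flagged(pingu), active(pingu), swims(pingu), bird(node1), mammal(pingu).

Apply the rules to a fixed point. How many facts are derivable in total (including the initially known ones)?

15

Round 1: r2 [bird(node1) & flagged(pingu) -> stale(pingu)]; r5 [flagged(pingu) -> metal(node1)]. Adds stale(pingu), metal(node1).
Round 2: r6 [stale(pingu) -> cold(node1)]. Adds cold(node1).
Round 3: r9 [cold(node1) & visible(node1) -> red(node1)]; r10 [cold(node1) -> closed(node1)]. Adds red(node1), closed(node1).
Round 4: r4 [red(node1) -> locked(pingu)]. Adds locked(pingu).
Round 5: r8 [locked(pingu) & visible(node1) -> approved(pingu)]. Adds approved(pingu).
Round 6: r3 [approved(pingu) -> small(pingu)]. Adds small(pingu).
Closure: {active(pingu), approved(pingu), bird(node1), closed(node1), cold(node1), flagged(pingu), flies(node1), locked(pingu), mammal(pingu), metal(node1), red(node1), small(pingu), stale(pingu), swims(pingu), visible(node1)} — 15 facts.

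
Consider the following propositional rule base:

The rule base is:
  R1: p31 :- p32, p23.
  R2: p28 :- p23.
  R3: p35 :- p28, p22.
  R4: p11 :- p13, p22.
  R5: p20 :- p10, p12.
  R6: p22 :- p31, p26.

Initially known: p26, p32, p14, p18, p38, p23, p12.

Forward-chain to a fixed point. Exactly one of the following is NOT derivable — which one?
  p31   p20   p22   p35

[1] R1 [p31 :- p32, p23.]; R2 [p28 :- p23.]. ⇒ new: p31, p28.
[2] R6 [p22 :- p31, p26.]. ⇒ new: p22.
[3] R3 [p35 :- p28, p22.]. ⇒ new: p35.
Derived: p22 (round 2), p31 (round 1), p35 (round 3). p20 never appears in any round.

p20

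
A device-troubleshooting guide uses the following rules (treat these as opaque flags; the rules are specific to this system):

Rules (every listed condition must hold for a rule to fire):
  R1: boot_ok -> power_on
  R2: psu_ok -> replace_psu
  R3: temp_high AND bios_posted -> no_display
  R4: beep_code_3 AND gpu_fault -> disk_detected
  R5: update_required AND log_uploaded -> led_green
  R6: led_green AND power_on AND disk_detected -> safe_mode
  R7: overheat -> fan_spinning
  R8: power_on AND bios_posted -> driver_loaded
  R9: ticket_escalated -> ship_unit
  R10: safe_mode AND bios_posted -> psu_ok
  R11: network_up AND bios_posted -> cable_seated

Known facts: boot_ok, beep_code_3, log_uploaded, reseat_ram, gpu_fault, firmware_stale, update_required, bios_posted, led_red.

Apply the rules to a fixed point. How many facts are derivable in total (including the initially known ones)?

[1] R1 [boot_ok -> power_on]; R4 [beep_code_3 AND gpu_fault -> disk_detected]; R5 [update_required AND log_uploaded -> led_green]. ⇒ new: power_on, disk_detected, led_green.
[2] R6 [led_green AND power_on AND disk_detected -> safe_mode]; R8 [power_on AND bios_posted -> driver_loaded]. ⇒ new: safe_mode, driver_loaded.
[3] R10 [safe_mode AND bios_posted -> psu_ok]. ⇒ new: psu_ok.
[4] R2 [psu_ok -> replace_psu]. ⇒ new: replace_psu.
Closure: {beep_code_3, bios_posted, boot_ok, disk_detected, driver_loaded, firmware_stale, gpu_fault, led_green, led_red, log_uploaded, power_on, psu_ok, replace_psu, reseat_ram, safe_mode, update_required} — 16 facts.

16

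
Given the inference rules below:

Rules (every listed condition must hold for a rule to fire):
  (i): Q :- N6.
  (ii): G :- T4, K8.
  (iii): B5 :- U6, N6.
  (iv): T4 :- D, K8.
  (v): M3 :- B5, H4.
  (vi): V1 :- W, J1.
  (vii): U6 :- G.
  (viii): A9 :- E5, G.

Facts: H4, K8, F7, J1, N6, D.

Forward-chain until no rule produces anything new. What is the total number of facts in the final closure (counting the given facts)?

[1] (i) [Q :- N6.]; (iv) [T4 :- D, K8.]. ⇒ new: Q, T4.
[2] (ii) [G :- T4, K8.]. ⇒ new: G.
[3] (vii) [U6 :- G.]. ⇒ new: U6.
[4] (iii) [B5 :- U6, N6.]. ⇒ new: B5.
[5] (v) [M3 :- B5, H4.]. ⇒ new: M3.
Closure: {B5, D, F7, G, H4, J1, K8, M3, N6, Q, T4, U6} — 12 facts.

12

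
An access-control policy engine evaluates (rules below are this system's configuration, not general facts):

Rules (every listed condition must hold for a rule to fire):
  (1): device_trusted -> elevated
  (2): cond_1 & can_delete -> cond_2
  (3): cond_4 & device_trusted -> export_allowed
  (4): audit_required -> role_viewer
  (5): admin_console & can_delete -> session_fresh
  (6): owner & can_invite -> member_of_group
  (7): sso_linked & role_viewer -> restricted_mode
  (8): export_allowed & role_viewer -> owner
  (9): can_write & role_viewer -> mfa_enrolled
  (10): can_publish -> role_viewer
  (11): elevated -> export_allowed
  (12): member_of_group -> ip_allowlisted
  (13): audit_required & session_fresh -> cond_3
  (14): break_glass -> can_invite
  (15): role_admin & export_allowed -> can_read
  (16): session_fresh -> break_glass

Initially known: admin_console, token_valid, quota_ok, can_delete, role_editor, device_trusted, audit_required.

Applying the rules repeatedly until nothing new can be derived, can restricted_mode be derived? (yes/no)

no

Round 1 fires (1), (4), (5), giving elevated, role_viewer, session_fresh.
Round 2 fires (11), (13), (16), giving export_allowed, cond_3, break_glass.
Round 3 fires (8), (14), giving owner, can_invite.
Round 4 fires (6), giving member_of_group.
Round 5 fires (12), giving ip_allowlisted.
Fixed point reached. restricted_mode is concluded only by (7); (7) needs sso_linked (never derived).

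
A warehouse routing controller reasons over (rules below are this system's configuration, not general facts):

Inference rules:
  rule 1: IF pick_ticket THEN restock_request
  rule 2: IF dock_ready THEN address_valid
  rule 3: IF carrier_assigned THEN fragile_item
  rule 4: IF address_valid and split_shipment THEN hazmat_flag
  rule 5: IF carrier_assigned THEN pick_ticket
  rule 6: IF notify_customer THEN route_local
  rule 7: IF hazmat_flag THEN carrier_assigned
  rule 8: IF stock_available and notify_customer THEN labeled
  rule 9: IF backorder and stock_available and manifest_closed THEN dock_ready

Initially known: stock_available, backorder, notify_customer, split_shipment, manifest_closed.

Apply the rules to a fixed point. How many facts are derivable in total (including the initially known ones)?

Round 1: rule 6 [IF notify_customer THEN route_local]; rule 8 [IF stock_available and notify_customer THEN labeled]; rule 9 [IF backorder and stock_available and manifest_closed THEN dock_ready]. New: route_local, labeled, dock_ready.
Round 2: rule 2 [IF dock_ready THEN address_valid]. New: address_valid.
Round 3: rule 4 [IF address_valid and split_shipment THEN hazmat_flag]. New: hazmat_flag.
Round 4: rule 7 [IF hazmat_flag THEN carrier_assigned]. New: carrier_assigned.
Round 5: rule 3 [IF carrier_assigned THEN fragile_item]; rule 5 [IF carrier_assigned THEN pick_ticket]. New: fragile_item, pick_ticket.
Round 6: rule 1 [IF pick_ticket THEN restock_request]. New: restock_request.
Closure: {address_valid, backorder, carrier_assigned, dock_ready, fragile_item, hazmat_flag, labeled, manifest_closed, notify_customer, pick_ticket, restock_request, route_local, split_shipment, stock_available} — 14 facts.

14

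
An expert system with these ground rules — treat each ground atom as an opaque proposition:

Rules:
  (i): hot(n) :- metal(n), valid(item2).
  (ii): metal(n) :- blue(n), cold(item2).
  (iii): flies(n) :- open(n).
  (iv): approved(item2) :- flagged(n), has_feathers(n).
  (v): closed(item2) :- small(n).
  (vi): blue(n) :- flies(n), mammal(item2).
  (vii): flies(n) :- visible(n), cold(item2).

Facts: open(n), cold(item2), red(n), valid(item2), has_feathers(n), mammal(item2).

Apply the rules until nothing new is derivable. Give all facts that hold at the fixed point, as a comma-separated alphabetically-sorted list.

blue(n), cold(item2), flies(n), has_feathers(n), hot(n), mammal(item2), metal(n), open(n), red(n), valid(item2)

Round 1: (iii) [flies(n) :- open(n).]. New: flies(n).
Round 2: (vi) [blue(n) :- flies(n), mammal(item2).]. New: blue(n).
Round 3: (ii) [metal(n) :- blue(n), cold(item2).]. New: metal(n).
Round 4: (i) [hot(n) :- metal(n), valid(item2).]. New: hot(n).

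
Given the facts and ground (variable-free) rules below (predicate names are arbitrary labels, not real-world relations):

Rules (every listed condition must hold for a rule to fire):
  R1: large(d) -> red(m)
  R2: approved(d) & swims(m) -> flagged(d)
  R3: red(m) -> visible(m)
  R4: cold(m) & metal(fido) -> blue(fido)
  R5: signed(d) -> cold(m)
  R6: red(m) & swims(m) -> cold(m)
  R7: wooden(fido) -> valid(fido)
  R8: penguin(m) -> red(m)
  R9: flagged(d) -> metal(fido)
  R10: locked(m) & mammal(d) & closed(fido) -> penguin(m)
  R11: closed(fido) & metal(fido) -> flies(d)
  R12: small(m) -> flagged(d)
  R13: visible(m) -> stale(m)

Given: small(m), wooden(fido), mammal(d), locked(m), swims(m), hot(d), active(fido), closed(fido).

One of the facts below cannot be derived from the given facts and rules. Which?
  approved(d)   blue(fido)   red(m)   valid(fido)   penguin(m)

approved(d)

Round 1: R7 [wooden(fido) -> valid(fido)]; R10 [locked(m) & mammal(d) & closed(fido) -> penguin(m)]; R12 [small(m) -> flagged(d)]. Adds valid(fido), penguin(m), flagged(d).
Round 2: R8 [penguin(m) -> red(m)]; R9 [flagged(d) -> metal(fido)]. Adds red(m), metal(fido).
Round 3: R3 [red(m) -> visible(m)]; R6 [red(m) & swims(m) -> cold(m)]; R11 [closed(fido) & metal(fido) -> flies(d)]. Adds visible(m), cold(m), flies(d).
Round 4: R4 [cold(m) & metal(fido) -> blue(fido)]; R13 [visible(m) -> stale(m)]. Adds blue(fido), stale(m).
Derived: penguin(m) (round 1), blue(fido) (round 4), valid(fido) (round 1), red(m) (round 2). approved(d) never appears in any round.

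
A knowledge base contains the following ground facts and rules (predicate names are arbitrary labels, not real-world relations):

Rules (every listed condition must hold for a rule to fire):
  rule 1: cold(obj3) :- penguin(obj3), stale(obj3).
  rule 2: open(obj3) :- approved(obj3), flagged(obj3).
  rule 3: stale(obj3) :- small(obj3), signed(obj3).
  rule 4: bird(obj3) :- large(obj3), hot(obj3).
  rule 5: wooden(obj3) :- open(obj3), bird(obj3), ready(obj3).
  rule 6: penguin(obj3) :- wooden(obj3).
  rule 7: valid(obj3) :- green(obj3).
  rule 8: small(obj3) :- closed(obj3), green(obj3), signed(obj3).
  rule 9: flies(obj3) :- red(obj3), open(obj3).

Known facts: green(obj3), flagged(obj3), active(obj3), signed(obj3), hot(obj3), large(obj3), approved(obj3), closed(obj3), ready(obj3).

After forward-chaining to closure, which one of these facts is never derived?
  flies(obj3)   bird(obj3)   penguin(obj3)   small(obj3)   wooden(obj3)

flies(obj3)

[1] rule 2 [open(obj3) :- approved(obj3), flagged(obj3).]; rule 4 [bird(obj3) :- large(obj3), hot(obj3).]; rule 7 [valid(obj3) :- green(obj3).]; rule 8 [small(obj3) :- closed(obj3), green(obj3), signed(obj3).]. ⇒ new: open(obj3), bird(obj3), valid(obj3), small(obj3).
[2] rule 3 [stale(obj3) :- small(obj3), signed(obj3).]; rule 5 [wooden(obj3) :- open(obj3), bird(obj3), ready(obj3).]. ⇒ new: stale(obj3), wooden(obj3).
[3] rule 6 [penguin(obj3) :- wooden(obj3).]. ⇒ new: penguin(obj3).
[4] rule 1 [cold(obj3) :- penguin(obj3), stale(obj3).]. ⇒ new: cold(obj3).
Derived: penguin(obj3) (round 3), small(obj3) (round 1), bird(obj3) (round 1), wooden(obj3) (round 2). flies(obj3) never appears in any round.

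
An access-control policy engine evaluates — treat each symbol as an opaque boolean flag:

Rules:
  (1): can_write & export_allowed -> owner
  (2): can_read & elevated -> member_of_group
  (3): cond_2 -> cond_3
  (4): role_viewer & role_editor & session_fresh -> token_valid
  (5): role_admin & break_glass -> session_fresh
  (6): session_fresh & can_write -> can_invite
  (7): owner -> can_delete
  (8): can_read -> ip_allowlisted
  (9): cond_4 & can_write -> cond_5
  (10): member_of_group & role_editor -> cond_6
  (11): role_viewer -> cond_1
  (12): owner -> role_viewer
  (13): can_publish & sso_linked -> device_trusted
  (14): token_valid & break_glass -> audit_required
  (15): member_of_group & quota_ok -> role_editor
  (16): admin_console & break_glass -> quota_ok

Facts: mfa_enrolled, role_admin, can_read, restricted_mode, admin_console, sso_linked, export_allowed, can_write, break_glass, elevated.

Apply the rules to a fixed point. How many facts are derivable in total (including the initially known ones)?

23

Round 1 — (1), (2), (5), (8), (16), derive owner, member_of_group, session_fresh, ip_allowlisted, quota_ok.
Round 2 — (6), (7), (12), (15), derive can_invite, can_delete, role_viewer, role_editor.
Round 3 — (4), (10), (11), derive token_valid, cond_6, cond_1.
Round 4 — (14), derive audit_required.
Closure: {admin_console, audit_required, break_glass, can_delete, can_invite, can_read, can_write, cond_1, cond_6, elevated, export_allowed, ip_allowlisted, member_of_group, mfa_enrolled, owner, quota_ok, restricted_mode, role_admin, role_editor, role_viewer, session_fresh, sso_linked, token_valid} — 23 facts.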